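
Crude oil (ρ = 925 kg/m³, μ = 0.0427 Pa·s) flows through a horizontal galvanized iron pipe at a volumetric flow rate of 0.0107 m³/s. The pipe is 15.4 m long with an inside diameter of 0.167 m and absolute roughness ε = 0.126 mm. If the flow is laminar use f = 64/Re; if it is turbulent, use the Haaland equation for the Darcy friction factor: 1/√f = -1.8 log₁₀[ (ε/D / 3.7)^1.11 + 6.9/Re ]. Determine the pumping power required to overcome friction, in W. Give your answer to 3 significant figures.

P ≈ 3.94 W

Cross-sectional area A = πD²/4 = π(0.167)²/4 = 0.0219 m²; mean velocity V = Q/A = 0.0107/0.0219 = 0.4885 m/s.
Reynolds number Re = ρVD/μ = 925 · 0.4885 · 0.167 / 0.0427 = 1767.
Re < 2300 → laminar flow, so f = 64/Re = 64/1767 = 0.03622 (the turbulent correlation is not needed).
Darcy-Weisbach: ΔP = f(L/D)(ρV²/2) = 0.03622·(15.4/0.167)·(925·0.4885²/2) = 0.03622·92.22·110.4 = 368.6 Pa.
Pumping power P = QΔP = 0.0107·368.6 = 3.944 W = 3.94 W.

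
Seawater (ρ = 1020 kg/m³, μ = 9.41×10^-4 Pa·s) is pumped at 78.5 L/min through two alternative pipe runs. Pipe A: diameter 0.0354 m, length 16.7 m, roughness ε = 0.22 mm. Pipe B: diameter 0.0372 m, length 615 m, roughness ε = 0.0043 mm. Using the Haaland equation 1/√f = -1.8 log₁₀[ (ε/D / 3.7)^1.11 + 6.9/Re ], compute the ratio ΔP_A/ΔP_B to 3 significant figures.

Pipe A: V = Q/A = 0.001308/0.0009842 = 1.329 m/s; Re = 5.101e+04; ε/D = 0.00621; Haaland → f = 0.03396; ΔP_A = f(L/D)(ρV²/2) = 1.444e+04 Pa.
Pipe B: V = Q/A = 0.001308/0.001087 = 1.204 m/s; Re = 4.854e+04; ε/D = 0.000116; Haaland → f = 0.02118; ΔP_B = f(L/D)(ρV²/2) = 2.587e+05 Pa.
ΔP_A/ΔP_B = 1.444e+04/2.587e+05 = 0.0558.

ΔP_A/ΔP_B ≈ 0.0558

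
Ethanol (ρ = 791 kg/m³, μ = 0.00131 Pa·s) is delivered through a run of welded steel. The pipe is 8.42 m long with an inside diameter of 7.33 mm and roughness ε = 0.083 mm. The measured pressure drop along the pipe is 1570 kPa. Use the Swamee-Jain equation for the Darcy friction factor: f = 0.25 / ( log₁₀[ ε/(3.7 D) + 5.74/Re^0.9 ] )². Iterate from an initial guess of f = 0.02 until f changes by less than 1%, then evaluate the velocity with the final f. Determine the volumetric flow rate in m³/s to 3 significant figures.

Q ≈ 3.86×10^-4 m³/s

Rearranging Darcy-Weisbach: V = √(2·ΔP·D/(f·L·ρ)). With ε/D = 8.3e-05/0.00733 = 0.0113, iterate starting from f = 0.02:
  f = 0.02 → V = √(2·1.57e+06·0.00733/(0.02·8.42·791)) = 13.14 m/s; Re = ρVD/μ = 5.818e+04; f → 0.04084
  f = 0.04084 → V = 9.199 m/s; Re = 4.071e+04; f → 0.04131
  f = 0.04131 → V = 9.146 m/s; Re = 4.048e+04; f → 0.04132
Converged (Δf/f < 1%). With the final f = 0.04132: V = √(2·1.57e+06·0.00733/(0.04132·8.42·791)) = 9.145 m/s.
Q = V·A = 9.145·(π/4·0.00733²) = 0.0003859 m³/s = 3.86×10^-4 m³/s.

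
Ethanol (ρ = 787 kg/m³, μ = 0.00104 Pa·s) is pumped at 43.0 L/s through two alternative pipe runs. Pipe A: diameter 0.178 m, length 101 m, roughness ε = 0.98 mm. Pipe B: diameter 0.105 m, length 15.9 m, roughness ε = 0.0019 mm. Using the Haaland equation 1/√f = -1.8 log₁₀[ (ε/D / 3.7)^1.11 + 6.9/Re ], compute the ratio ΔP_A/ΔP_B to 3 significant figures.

ΔP_A/ΔP_B ≈ 1.04

Pipe A: V = Q/A = 0.043/0.02488 = 1.728 m/s; Re = 2.328e+05; ε/D = 0.00551; Haaland → f = 0.03168; ΔP_A = f(L/D)(ρV²/2) = 2.112e+04 Pa.
Pipe B: V = Q/A = 0.043/0.008659 = 4.966 m/s; Re = 3.946e+05; ε/D = 1.81e-05; Haaland → f = 0.01381; ΔP_B = f(L/D)(ρV²/2) = 2.03e+04 Pa.
ΔP_A/ΔP_B = 2.112e+04/2.03e+04 = 1.04.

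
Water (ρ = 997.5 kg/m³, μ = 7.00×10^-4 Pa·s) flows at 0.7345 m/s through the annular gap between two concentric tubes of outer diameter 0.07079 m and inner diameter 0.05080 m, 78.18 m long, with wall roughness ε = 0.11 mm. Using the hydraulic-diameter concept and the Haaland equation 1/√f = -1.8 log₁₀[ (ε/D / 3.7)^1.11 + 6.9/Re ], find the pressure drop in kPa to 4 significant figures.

Hydraulic diameter D_h = 4A/P = D_o - D_i = 0.07079 - 0.0508 = 0.01999 m.
Re = ρVD_h/μ = 997.5·0.7345·0.01999/0.0007 = 2.092e+04.
ε/D_h = 0.00011/0.01999 = 0.0055; Haaland gives 1/√f = -1.8 log₁₀[0.000727+0.00033] = 5.357, so f = 0.03485.
ΔP = f(L/D_h)(ρV²/2) = 0.03485·78.18/0.01999·269.1 = 3.667e+04 Pa.
ΔP = 36.67 kPa.

ΔP ≈ 36.67 kPa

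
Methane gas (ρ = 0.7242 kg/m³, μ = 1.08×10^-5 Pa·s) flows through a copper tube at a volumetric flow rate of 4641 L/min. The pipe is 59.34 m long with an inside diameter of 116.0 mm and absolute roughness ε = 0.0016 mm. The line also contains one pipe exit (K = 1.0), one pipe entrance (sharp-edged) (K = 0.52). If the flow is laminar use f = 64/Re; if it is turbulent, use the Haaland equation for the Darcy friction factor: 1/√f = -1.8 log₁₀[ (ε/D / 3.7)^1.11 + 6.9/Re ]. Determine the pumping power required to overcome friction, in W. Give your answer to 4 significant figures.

P ≈ 17.75 W

Q = 4641 L/min = 4641/60000 = 0.07735 m³/s.
Cross-sectional area A = πD²/4 = π(0.116)²/4 = 0.01057 m²; mean velocity V = Q/A = 0.07735/0.01057 = 7.319 m/s.
Reynolds number Re = ρVD/μ = 0.7242 · 7.319 · 0.116 / 1.08e-05 = 5.693e+04.
Re > 4000 → turbulent. Relative roughness ε/D = 1.6e-06/0.116 = 1.38e-05. Haaland: 1/√f = -1.8 log₁₀[(1.38e-05/3.7)^1.11 + 6.9/5.693e+04] = -1.8 log₁₀[9.43e-07 + 0.000121] = 7.044, so f = 0.02016.
Total minor-loss coefficient ΣK = 1·1 + 1·0.52 = 1.52.
ΔP = [f·L/D + ΣK]·(ρV²/2) = [0.02016·59.34/0.116 + 1.52]·(0.7242·7.319²/2) = [10.31 + 1.52]·19.4 = 229.5 Pa.
Pumping power P = QΔP = 0.07735·229.5 = 17.751 W = 17.75 W.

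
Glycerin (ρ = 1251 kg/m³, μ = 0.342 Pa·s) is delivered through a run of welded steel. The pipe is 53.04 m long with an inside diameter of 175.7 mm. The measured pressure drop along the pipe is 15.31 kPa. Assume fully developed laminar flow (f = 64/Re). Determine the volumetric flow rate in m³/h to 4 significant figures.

Q ≈ 71.07 m³/h

For laminar flow, f = 64/Re with Re = ρVD/μ, so Darcy-Weisbach reduces to ΔP = 32μLV/D². Solving for V: V = ΔP·D²/(32μL) = 1.531e+04·(0.1757)²/(32·0.342·53.04) = 0.8142 m/s.
Check: Re = ρVD/μ = 1251·0.8142·0.1757/0.342 = 523.3 < 2300, so the laminar assumption holds.
Q = V·A = 0.8142·(π/4·0.1757²) = 0.01974 m³/s = 71.07 m³/h.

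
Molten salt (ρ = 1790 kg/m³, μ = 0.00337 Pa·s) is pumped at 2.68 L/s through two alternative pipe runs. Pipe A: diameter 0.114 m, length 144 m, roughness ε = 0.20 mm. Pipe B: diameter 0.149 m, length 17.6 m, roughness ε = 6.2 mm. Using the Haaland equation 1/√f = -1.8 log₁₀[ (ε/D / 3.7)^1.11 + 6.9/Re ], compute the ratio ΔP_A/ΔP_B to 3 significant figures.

Pipe A: V = Q/A = 0.00268/0.01021 = 0.2626 m/s; Re = 1.59e+04; ε/D = 0.00175; Haaland → f = 0.03024; ΔP_A = f(L/D)(ρV²/2) = 2357 Pa.
Pipe B: V = Q/A = 0.00268/0.01744 = 0.1537 m/s; Re = 1.216e+04; ε/D = 0.0416; Haaland → f = 0.0681; ΔP_B = f(L/D)(ρV²/2) = 170.1 Pa.
ΔP_A/ΔP_B = 2357/170.1 = 13.9.

ΔP_A/ΔP_B ≈ 13.9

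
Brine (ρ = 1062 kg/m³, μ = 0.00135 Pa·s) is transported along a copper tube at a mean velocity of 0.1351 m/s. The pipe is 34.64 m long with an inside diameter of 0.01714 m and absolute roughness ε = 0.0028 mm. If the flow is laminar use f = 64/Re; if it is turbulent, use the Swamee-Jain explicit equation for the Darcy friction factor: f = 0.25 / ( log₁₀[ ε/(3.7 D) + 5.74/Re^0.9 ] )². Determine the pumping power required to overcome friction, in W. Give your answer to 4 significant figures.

P ≈ 0.02145 W

Reynolds number Re = ρVD/μ = 1062 · 0.1351 · 0.01714 / 0.00135 = 1822.
Re < 2300 → laminar flow, so f = 64/Re = 64/1822 = 0.03513 (the turbulent correlation is not needed).
Darcy-Weisbach: ΔP = f(L/D)(ρV²/2) = 0.03513·(34.64/0.01714)·(1062·0.1351²/2) = 0.03513·2021·9.692 = 688.2 Pa.
Q = V·A = 0.1351·0.0002307 = 3.117e-05 m³/s.
Pumping power P = QΔP = 3.117e-05·688.2 = 0.021452 W = 0.02145 W.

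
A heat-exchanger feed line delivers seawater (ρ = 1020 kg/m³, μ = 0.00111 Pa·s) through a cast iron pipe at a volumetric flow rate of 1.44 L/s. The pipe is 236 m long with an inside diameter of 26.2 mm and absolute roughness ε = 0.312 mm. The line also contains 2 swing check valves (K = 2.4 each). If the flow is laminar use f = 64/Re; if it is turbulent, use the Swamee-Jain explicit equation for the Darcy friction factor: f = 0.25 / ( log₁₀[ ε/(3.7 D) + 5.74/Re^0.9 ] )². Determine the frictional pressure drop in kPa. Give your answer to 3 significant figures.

ΔP ≈ 1370 kPa

Q = 1.44 L/s = 1.44/1000 = 0.00144 m³/s.
Cross-sectional area A = πD²/4 = π(0.0262)²/4 = 0.0005391 m²; mean velocity V = Q/A = 0.00144/0.0005391 = 2.671 m/s.
Reynolds number Re = ρVD/μ = 1020 · 2.671 · 0.0262 / 0.00111 = 6.431e+04.
Re > 4000 → turbulent. Relative roughness ε/D = 0.000312/0.0262 = 0.0119. Swamee-Jain: f = 0.25/(log₁₀[0.0119/3.7 + 5.74/6.431e+04^0.9])² = 0.25/(log₁₀[0.00322 + 0.00027])² = 0.25/(-2.457)² = 0.0414.
Total minor-loss coefficient ΣK = 2·2.4 = 4.8.
ΔP = [f·L/D + ΣK]·(ρV²/2) = [0.0414·236/0.0262 + 4.8]·(1020·2.671²/2) = [372.9 + 4.8]·3638 = 1.374e+06 Pa.
ΔP = 1.374e+06 Pa = 1370 kPa.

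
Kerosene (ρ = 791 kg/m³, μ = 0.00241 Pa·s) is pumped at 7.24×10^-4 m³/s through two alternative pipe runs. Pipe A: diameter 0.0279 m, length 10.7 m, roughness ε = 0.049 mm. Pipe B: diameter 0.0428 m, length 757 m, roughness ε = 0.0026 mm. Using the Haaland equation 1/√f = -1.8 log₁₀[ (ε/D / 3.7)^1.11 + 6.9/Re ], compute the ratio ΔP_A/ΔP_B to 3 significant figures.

ΔP_A/ΔP_B ≈ 0.115

Pipe A: V = Q/A = 0.000724/0.0006114 = 1.184 m/s; Re = 1.084e+04; ε/D = 0.00176; Haaland → f = 0.03263; ΔP_A = f(L/D)(ρV²/2) = 6942 Pa.
Pipe B: V = Q/A = 0.000724/0.001439 = 0.5032 m/s; Re = 7069; ε/D = 6.07e-05; Haaland → f = 0.0341; ΔP_B = f(L/D)(ρV²/2) = 6.041e+04 Pa.
ΔP_A/ΔP_B = 6942/6.041e+04 = 0.115.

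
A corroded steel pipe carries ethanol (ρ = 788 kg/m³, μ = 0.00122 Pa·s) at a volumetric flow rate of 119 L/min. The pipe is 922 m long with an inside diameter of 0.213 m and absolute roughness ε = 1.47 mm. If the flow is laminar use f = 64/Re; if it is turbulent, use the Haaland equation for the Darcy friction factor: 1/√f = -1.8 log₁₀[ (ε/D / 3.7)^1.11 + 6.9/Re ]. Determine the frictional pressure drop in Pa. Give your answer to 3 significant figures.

Q = 119 L/min = 119/60000 = 0.001983 m³/s.
Cross-sectional area A = πD²/4 = π(0.213)²/4 = 0.03563 m²; mean velocity V = Q/A = 0.001983/0.03563 = 0.05566 m/s.
Reynolds number Re = ρVD/μ = 788 · 0.05566 · 0.213 / 0.00122 = 7658.
Re > 4000 → turbulent. Relative roughness ε/D = 0.00147/0.213 = 0.0069. Haaland: 1/√f = -1.8 log₁₀[(0.0069/3.7)^1.11 + 6.9/7658] = -1.8 log₁₀[0.000934 + 0.000901] = 4.925, so f = 0.04122.
Darcy-Weisbach: ΔP = f(L/D)(ρV²/2) = 0.04122·(922/0.213)·(788·0.05566²/2) = 0.04122·4329·1.221 = 217.8 Pa.

ΔP ≈ 218 Pa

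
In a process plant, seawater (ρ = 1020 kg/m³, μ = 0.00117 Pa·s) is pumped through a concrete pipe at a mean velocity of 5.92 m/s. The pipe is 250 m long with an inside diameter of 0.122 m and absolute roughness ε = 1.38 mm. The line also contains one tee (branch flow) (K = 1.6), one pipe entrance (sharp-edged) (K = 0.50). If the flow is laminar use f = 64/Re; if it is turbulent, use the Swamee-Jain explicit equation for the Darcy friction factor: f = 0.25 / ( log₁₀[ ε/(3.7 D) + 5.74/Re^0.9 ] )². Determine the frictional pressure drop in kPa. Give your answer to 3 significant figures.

ΔP ≈ 1490 kPa

Reynolds number Re = ρVD/μ = 1020 · 5.92 · 0.122 / 0.00117 = 6.296e+05.
Re > 4000 → turbulent. Relative roughness ε/D = 0.00138/0.122 = 0.0113. Swamee-Jain: f = 0.25/(log₁₀[0.0113/3.7 + 5.74/6.296e+05^0.9])² = 0.25/(log₁₀[0.00306 + 3.47e-05])² = 0.25/(-2.51)² = 0.03969.
Total minor-loss coefficient ΣK = 1·1.6 + 1·0.5 = 2.1.
ΔP = [f·L/D + ΣK]·(ρV²/2) = [0.03969·250/0.122 + 2.1]·(1020·5.92²/2) = [81.33 + 2.1]·1.787e+04 = 1.491e+06 Pa.
ΔP = 1.491e+06 Pa = 1490 kPa.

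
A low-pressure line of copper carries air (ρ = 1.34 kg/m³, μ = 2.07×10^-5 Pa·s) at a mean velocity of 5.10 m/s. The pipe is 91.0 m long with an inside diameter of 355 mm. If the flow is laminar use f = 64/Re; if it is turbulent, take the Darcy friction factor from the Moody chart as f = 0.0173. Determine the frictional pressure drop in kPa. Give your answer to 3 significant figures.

ΔP ≈ 0.0773 kPa

Reynolds number Re = ρVD/μ = 1.34 · 5.1 · 0.355 / 2.07e-05 = 1.172e+05.
Re > 4000 → turbulent; use the Moody-chart value f = 0.0173.
Darcy-Weisbach: ΔP = f(L/D)(ρV²/2) = 0.0173·(91/0.355)·(1.34·5.1²/2) = 0.0173·256.3·17.43 = 77.28 Pa.
ΔP = 77.28 Pa = 0.0773 kPa.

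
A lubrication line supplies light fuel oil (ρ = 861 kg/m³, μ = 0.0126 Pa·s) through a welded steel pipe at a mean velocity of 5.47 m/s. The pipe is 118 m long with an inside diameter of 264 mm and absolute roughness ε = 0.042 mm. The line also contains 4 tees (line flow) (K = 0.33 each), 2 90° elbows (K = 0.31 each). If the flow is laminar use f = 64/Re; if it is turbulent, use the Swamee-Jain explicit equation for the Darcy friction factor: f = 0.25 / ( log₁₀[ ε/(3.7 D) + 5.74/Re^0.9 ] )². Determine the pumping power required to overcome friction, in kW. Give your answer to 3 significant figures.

Reynolds number Re = ρVD/μ = 861 · 5.47 · 0.264 / 0.0126 = 9.868e+04.
Re > 4000 → turbulent. Relative roughness ε/D = 4.2e-05/0.264 = 0.000159. Swamee-Jain: f = 0.25/(log₁₀[0.000159/3.7 + 5.74/9.868e+04^0.9])² = 0.25/(log₁₀[4.3e-05 + 0.000184])² = 0.25/(-3.645)² = 0.01882.
Total minor-loss coefficient ΣK = 4·0.33 + 2·0.31 = 1.94.
ΔP = [f·L/D + ΣK]·(ρV²/2) = [0.01882·118/0.264 + 1.94]·(861·5.47²/2) = [8.413 + 1.94]·1.288e+04 = 1.334e+05 Pa.
Q = V·A = 5.47·0.05474 = 0.2994 m³/s.
Pumping power P = QΔP = 0.2994·1.334e+05 = 39930 W = 39.9 kW.

P ≈ 39.9 kW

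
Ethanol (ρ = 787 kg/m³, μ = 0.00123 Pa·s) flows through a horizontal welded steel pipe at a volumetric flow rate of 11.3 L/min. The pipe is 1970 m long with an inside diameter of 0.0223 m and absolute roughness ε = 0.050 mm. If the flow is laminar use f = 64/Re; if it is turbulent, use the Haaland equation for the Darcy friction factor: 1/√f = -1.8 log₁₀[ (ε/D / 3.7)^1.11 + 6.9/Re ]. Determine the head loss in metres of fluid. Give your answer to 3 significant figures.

Q = 11.3 L/min = 11.3/60000 = 0.0001883 m³/s.
Cross-sectional area A = πD²/4 = π(0.0223)²/4 = 0.0003906 m²; mean velocity V = Q/A = 0.0001883/0.0003906 = 0.4822 m/s.
Reynolds number Re = ρVD/μ = 787 · 0.4822 · 0.0223 / 0.00123 = 6880.
Re > 4000 → turbulent. Relative roughness ε/D = 5e-05/0.0223 = 0.00224. Haaland: 1/√f = -1.8 log₁₀[(0.00224/3.7)^1.11 + 6.9/6880] = -1.8 log₁₀[0.000268 + 0.001] = 5.212, so f = 0.03681.
Darcy-Weisbach: ΔP = f(L/D)(ρV²/2) = 0.03681·(1970/0.0223)·(787·0.4822²/2) = 0.03681·8.834e+04·91.5 = 2.975e+05 Pa.
Head loss h_f = ΔP/(ρg) = 2.975e+05/(787·9.81) = 38.5 m.

h_f ≈ 38.5 m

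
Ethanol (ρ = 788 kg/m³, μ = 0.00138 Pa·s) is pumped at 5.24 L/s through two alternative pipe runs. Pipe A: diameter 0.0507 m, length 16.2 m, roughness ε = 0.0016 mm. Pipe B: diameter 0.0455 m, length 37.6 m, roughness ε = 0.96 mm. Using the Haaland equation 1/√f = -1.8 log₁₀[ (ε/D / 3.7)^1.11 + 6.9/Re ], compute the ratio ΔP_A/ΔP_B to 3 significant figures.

ΔP_A/ΔP_B ≈ 0.0952

Pipe A: V = Q/A = 0.00524/0.002019 = 2.596 m/s; Re = 7.514e+04; ε/D = 3.16e-05; Haaland → f = 0.01904; ΔP_A = f(L/D)(ρV²/2) = 1.615e+04 Pa.
Pipe B: V = Q/A = 0.00524/0.001626 = 3.223 m/s; Re = 8.373e+04; ε/D = 0.0211; Haaland → f = 0.05019; ΔP_B = f(L/D)(ρV²/2) = 1.697e+05 Pa.
ΔP_A/ΔP_B = 1.615e+04/1.697e+05 = 0.0952.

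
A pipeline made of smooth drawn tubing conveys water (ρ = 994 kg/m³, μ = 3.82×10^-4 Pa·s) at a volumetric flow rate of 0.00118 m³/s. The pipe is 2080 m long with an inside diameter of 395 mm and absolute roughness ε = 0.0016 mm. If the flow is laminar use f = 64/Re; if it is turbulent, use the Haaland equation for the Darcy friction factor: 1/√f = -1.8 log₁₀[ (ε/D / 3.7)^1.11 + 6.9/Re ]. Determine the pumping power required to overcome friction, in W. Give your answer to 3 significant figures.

P ≈ 0.00887 W

Cross-sectional area A = πD²/4 = π(0.395)²/4 = 0.1225 m²; mean velocity V = Q/A = 0.00118/0.1225 = 0.009629 m/s.
Reynolds number Re = ρVD/μ = 994 · 0.009629 · 0.395 / 0.000382 = 9897.
Re > 4000 → turbulent. Relative roughness ε/D = 1.6e-06/0.395 = 4.05e-06. Haaland: 1/√f = -1.8 log₁₀[(4.05e-06/3.7)^1.11 + 6.9/9897] = -1.8 log₁₀[2.42e-07 + 0.000697] = 5.682, so f = 0.03098.
Darcy-Weisbach: ΔP = f(L/D)(ρV²/2) = 0.03098·(2080/0.395)·(994·0.009629²/2) = 0.03098·5266·0.04608 = 7.517 Pa.
Pumping power P = QΔP = 0.00118·7.517 = 0.008870 W = 0.00887 W.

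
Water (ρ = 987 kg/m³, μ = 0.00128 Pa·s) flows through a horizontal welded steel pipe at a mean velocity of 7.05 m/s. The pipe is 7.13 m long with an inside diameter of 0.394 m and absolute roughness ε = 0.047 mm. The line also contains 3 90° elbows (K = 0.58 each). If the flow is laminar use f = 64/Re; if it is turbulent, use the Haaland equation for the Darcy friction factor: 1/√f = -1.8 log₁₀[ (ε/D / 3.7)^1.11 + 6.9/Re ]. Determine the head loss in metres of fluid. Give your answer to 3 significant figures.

h_f ≈ 5.00 m

Reynolds number Re = ρVD/μ = 987 · 7.05 · 0.394 / 0.00128 = 2.142e+06.
Re > 4000 → turbulent. Relative roughness ε/D = 4.7e-05/0.394 = 0.000119. Haaland: 1/√f = -1.8 log₁₀[(0.000119/3.7)^1.11 + 6.9/2.142e+06] = -1.8 log₁₀[1.03e-05 + 3.22e-06] = 8.762, so f = 0.01303.
Total minor-loss coefficient ΣK = 3·0.58 = 1.74.
ΔP = [f·L/D + ΣK]·(ρV²/2) = [0.01303·7.13/0.394 + 1.74]·(987·7.05²/2) = [0.2357 + 1.74]·2.453e+04 = 4.846e+04 Pa.
Head loss h_f = ΔP/(ρg) = 4.846e+04/(987·9.81) = 5.00 m.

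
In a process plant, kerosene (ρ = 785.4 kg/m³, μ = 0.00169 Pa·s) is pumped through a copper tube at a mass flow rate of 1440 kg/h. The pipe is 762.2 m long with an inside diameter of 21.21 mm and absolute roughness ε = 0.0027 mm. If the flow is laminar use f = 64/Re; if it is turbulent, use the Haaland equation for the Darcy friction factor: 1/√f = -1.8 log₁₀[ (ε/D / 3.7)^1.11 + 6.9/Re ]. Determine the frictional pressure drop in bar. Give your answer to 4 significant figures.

ṁ = 1440 kg/h = 1440/3600 = 0.4 kg/s.
A = πD²/4 = π(0.02121)²/4 = 0.0003533 m²; mean velocity V = ṁ/(ρA) = 0.4/(785.4 · 0.0003533) = 1.441 m/s.
Reynolds number Re = ρVD/μ = 785.4 · 1.441 · 0.02121 / 0.00169 = 1.421e+04.
Re > 4000 → turbulent. Relative roughness ε/D = 2.7e-06/0.02121 = 0.000127. Haaland: 1/√f = -1.8 log₁₀[(0.000127/3.7)^1.11 + 6.9/1.421e+04] = -1.8 log₁₀[1.11e-05 + 0.000486] = 5.947, so f = 0.02828.
Darcy-Weisbach: ΔP = f(L/D)(ρV²/2) = 0.02828·(762.2/0.02121)·(785.4·1.441²/2) = 0.02828·3.594e+04·815.9 = 8.291e+05 Pa.
ΔP = 8.291e+05 Pa = 8.291 bar.

ΔP ≈ 8.291 bar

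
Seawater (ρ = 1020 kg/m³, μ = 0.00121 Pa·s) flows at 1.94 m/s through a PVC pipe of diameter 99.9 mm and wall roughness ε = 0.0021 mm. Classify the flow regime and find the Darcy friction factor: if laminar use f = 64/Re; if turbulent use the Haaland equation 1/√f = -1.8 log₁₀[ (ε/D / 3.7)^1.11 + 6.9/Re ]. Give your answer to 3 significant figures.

Re = ρVD/μ = 1020·1.94·0.0999/0.00121 = 1.634e+05.
Re > 4000 → turbulent. ε/D = 2.1e-06/0.0999 = 2.1e-05; Haaland: 1/√f = -1.8 log₁₀[1.5e-06 + 4.22e-05] = 7.846, so f = 0.01624.

f ≈ 0.0162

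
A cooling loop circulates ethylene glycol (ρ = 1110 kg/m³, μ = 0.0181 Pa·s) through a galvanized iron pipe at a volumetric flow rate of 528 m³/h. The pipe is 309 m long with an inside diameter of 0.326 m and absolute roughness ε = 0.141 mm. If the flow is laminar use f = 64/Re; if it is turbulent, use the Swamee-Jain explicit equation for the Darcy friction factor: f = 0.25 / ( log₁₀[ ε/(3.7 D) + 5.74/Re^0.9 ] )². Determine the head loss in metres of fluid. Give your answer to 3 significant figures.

h_f ≈ 3.56 m

Q = 528 m³/h = 528/3600 = 0.1467 m³/s.
Cross-sectional area A = πD²/4 = π(0.326)²/4 = 0.08347 m²; mean velocity V = Q/A = 0.1467/0.08347 = 1.757 m/s.
Reynolds number Re = ρVD/μ = 1110 · 1.757 · 0.326 / 0.0181 = 3.513e+04.
Re > 4000 → turbulent. Relative roughness ε/D = 0.000141/0.326 = 0.000433. Swamee-Jain: f = 0.25/(log₁₀[0.000433/3.7 + 5.74/3.513e+04^0.9])² = 0.25/(log₁₀[0.000117 + 0.000465])² = 0.25/(-3.235)² = 0.02389.
Darcy-Weisbach: ΔP = f(L/D)(ρV²/2) = 0.02389·(309/0.326)·(1110·1.757²/2) = 0.02389·947.9·1714 = 3.88e+04 Pa.
Head loss h_f = ΔP/(ρg) = 3.88e+04/(1110·9.81) = 3.56 m.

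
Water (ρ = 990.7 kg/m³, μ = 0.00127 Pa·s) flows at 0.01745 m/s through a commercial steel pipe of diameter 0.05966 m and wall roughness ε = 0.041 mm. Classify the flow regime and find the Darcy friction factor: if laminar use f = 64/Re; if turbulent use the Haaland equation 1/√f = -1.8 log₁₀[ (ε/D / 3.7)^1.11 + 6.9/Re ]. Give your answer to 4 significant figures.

Re = ρVD/μ = 990.7·0.01745·0.05966/0.00127 = 812.1.
Re < 2300 → laminar, so f = 64/Re = 0.07881 (roughness is irrelevant in laminar flow).

f ≈ 0.07881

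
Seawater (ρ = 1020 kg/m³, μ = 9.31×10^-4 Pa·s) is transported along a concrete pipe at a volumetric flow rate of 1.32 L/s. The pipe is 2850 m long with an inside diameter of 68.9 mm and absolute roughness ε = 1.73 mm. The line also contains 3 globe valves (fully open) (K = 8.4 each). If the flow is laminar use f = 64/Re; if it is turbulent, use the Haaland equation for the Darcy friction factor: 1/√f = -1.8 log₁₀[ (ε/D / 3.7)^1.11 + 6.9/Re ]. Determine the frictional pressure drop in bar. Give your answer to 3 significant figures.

Q = 1.32 L/s = 1.32/1000 = 0.00132 m³/s.
Cross-sectional area A = πD²/4 = π(0.0689)²/4 = 0.003728 m²; mean velocity V = Q/A = 0.00132/0.003728 = 0.354 m/s.
Reynolds number Re = ρVD/μ = 1020 · 0.354 · 0.0689 / 0.000931 = 2.672e+04.
Re > 4000 → turbulent. Relative roughness ε/D = 0.00173/0.0689 = 0.0251. Haaland: 1/√f = -1.8 log₁₀[(0.0251/3.7)^1.11 + 6.9/2.672e+04] = -1.8 log₁₀[0.00392 + 0.000258] = 4.283, so f = 0.05453.
Total minor-loss coefficient ΣK = 3·8.4 = 25.2.
ΔP = [f·L/D + ΣK]·(ρV²/2) = [0.05453·2850/0.0689 + 25.2]·(1020·0.354²/2) = [2255 + 25.2]·63.92 = 1.458e+05 Pa.
ΔP = 1.458e+05 Pa = 1.46 bar.

ΔP ≈ 1.46 bar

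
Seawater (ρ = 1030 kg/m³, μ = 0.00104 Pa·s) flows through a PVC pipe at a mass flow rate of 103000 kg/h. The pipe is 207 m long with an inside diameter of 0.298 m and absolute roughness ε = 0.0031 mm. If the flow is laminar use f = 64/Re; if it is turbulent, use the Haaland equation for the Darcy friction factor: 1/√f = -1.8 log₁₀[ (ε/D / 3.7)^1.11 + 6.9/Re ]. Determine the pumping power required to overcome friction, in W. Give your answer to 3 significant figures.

P ≈ 27.2 W

ṁ = 103000 kg/h = 103000/3600 = 28.61 kg/s.
A = πD²/4 = π(0.298)²/4 = 0.06975 m²; mean velocity V = ṁ/(ρA) = 28.61/(1030 · 0.06975) = 0.3983 m/s.
Reynolds number Re = ρVD/μ = 1030 · 0.3983 · 0.298 / 0.00104 = 1.175e+05.
Re > 4000 → turbulent. Relative roughness ε/D = 3.1e-06/0.298 = 1.04e-05. Haaland: 1/√f = -1.8 log₁₀[(1.04e-05/3.7)^1.11 + 6.9/1.175e+05] = -1.8 log₁₀[6.89e-07 + 5.87e-05] = 7.607, so f = 0.01728.
Darcy-Weisbach: ΔP = f(L/D)(ρV²/2) = 0.01728·(207/0.298)·(1030·0.3983²/2) = 0.01728·694.6·81.69 = 980.5 Pa.
Q = ṁ/ρ = 28.61/1030 = 0.02778 m³/s.
Pumping power P = QΔP = 0.02778·980.5 = 27.24 W = 27.2 W.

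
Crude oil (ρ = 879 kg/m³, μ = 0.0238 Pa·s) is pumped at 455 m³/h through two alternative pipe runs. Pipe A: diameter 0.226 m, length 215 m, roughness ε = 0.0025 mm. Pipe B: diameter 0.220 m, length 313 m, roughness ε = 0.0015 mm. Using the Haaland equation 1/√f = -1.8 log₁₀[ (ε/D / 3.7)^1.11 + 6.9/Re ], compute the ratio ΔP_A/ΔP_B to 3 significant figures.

Pipe A: V = Q/A = 0.1264/0.04011 = 3.151 m/s; Re = 2.63e+04; ε/D = 1.11e-05; Haaland → f = 0.02408; ΔP_A = f(L/D)(ρV²/2) = 9.996e+04 Pa.
Pipe B: V = Q/A = 0.1264/0.03801 = 3.325 m/s; Re = 2.702e+04; ε/D = 6.82e-06; Haaland → f = 0.02392; ΔP_B = f(L/D)(ρV²/2) = 1.653e+05 Pa.
ΔP_A/ΔP_B = 9.996e+04/1.653e+05 = 0.605.

ΔP_A/ΔP_B ≈ 0.605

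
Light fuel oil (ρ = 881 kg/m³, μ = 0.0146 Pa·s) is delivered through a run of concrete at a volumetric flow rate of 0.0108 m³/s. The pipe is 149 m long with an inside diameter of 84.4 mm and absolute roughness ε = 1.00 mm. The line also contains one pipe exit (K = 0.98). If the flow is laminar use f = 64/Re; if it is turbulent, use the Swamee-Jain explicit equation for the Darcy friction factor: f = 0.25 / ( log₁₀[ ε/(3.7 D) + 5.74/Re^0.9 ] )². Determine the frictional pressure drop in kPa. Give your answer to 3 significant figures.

Cross-sectional area A = πD²/4 = π(0.0844)²/4 = 0.005595 m²; mean velocity V = Q/A = 0.0108/0.005595 = 1.93 m/s.
Reynolds number Re = ρVD/μ = 881 · 1.93 · 0.0844 / 0.0146 = 9831.
Re > 4000 → turbulent. Relative roughness ε/D = 0.001/0.0844 = 0.0118. Swamee-Jain: f = 0.25/(log₁₀[0.0118/3.7 + 5.74/9831^0.9])² = 0.25/(log₁₀[0.0032 + 0.00146])² = 0.25/(-2.331)² = 0.04601.
Total minor-loss coefficient ΣK = 1·0.98 = 0.98.
ΔP = [f·L/D + ΣK]·(ρV²/2) = [0.04601·149/0.0844 + 0.98]·(881·1.93²/2) = [81.22 + 0.98]·1642 = 1.349e+05 Pa.
ΔP = 1.349e+05 Pa = 135 kPa.

ΔP ≈ 135 kPa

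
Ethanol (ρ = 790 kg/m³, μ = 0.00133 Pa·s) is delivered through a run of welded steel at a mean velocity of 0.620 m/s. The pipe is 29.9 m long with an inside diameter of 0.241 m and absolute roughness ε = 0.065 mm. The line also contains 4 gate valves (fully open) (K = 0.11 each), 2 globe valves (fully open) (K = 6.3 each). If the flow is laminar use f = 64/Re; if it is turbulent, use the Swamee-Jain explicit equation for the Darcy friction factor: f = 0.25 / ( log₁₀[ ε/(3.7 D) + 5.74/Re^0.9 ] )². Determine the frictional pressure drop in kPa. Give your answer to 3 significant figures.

ΔP ≈ 2.35 kPa

Reynolds number Re = ρVD/μ = 790 · 0.62 · 0.241 / 0.00133 = 8.875e+04.
Re > 4000 → turbulent. Relative roughness ε/D = 6.5e-05/0.241 = 0.00027. Swamee-Jain: f = 0.25/(log₁₀[0.00027/3.7 + 5.74/8.875e+04^0.9])² = 0.25/(log₁₀[7.29e-05 + 0.000202])² = 0.25/(-3.561)² = 0.01972.
Total minor-loss coefficient ΣK = 4·0.11 + 2·6.3 = 13.
ΔP = [f·L/D + ΣK]·(ρV²/2) = [0.01972·29.9/0.241 + 13]·(790·0.62²/2) = [2.446 + 13]·151.8 = 2351 Pa.
ΔP = 2351 Pa = 2.35 kPa.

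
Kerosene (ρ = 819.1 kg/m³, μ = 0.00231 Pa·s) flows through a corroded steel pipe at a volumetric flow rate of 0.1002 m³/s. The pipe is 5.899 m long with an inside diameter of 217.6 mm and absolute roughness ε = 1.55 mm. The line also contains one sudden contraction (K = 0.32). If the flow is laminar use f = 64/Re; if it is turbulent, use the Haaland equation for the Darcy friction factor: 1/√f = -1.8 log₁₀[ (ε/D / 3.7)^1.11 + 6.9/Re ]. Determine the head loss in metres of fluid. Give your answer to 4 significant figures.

Cross-sectional area A = πD²/4 = π(0.2176)²/4 = 0.03719 m²; mean velocity V = Q/A = 0.1002/0.03719 = 2.694 m/s.
Reynolds number Re = ρVD/μ = 819.1 · 2.694 · 0.2176 / 0.00231 = 2.079e+05.
Re > 4000 → turbulent. Relative roughness ε/D = 0.00155/0.2176 = 0.00712. Haaland: 1/√f = -1.8 log₁₀[(0.00712/3.7)^1.11 + 6.9/2.079e+05] = -1.8 log₁₀[0.000968 + 3.32e-05] = 5.399, so f = 0.0343.
Total minor-loss coefficient ΣK = 1·0.32 = 0.32.
ΔP = [f·L/D + ΣK]·(ρV²/2) = [0.0343·5.899/0.2176 + 0.32]·(819.1·2.694²/2) = [0.9299 + 0.32]·2973 = 3716 Pa.
Head loss h_f = ΔP/(ρg) = 3716/(819.1·9.81) = 0.4625 m.

h_f ≈ 0.4625 m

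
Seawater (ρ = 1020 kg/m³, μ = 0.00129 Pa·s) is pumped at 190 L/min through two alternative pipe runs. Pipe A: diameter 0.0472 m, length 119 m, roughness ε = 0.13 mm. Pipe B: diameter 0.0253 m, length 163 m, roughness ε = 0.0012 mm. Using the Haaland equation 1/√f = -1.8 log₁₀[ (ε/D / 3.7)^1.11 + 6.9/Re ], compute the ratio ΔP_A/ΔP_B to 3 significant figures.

ΔP_A/ΔP_B ≈ 0.0514

Pipe A: V = Q/A = 0.003167/0.00175 = 1.81 m/s; Re = 6.754e+04; ε/D = 0.00275; Haaland → f = 0.02738; ΔP_A = f(L/D)(ρV²/2) = 1.153e+05 Pa.
Pipe B: V = Q/A = 0.003167/0.0005027 = 6.299 m/s; Re = 1.26e+05; ε/D = 4.74e-05; Haaland → f = 0.01722; ΔP_B = f(L/D)(ρV²/2) = 2.246e+06 Pa.
ΔP_A/ΔP_B = 1.153e+05/2.246e+06 = 0.0514.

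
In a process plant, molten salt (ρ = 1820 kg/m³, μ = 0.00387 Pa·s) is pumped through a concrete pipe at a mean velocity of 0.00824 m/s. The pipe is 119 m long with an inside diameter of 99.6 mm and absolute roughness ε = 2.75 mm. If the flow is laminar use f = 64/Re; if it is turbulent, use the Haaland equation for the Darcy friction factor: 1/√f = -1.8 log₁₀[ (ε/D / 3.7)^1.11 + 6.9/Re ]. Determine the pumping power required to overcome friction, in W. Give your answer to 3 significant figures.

P ≈ 7.86×10^-4 W

Reynolds number Re = ρVD/μ = 1820 · 0.00824 · 0.0996 / 0.00387 = 386.
Re < 2300 → laminar flow, so f = 64/Re = 64/386 = 0.1658 (the turbulent correlation is not needed).
Darcy-Weisbach: ΔP = f(L/D)(ρV²/2) = 0.1658·(119/0.0996)·(1820·0.00824²/2) = 0.1658·1195·0.06179 = 12.24 Pa.
Q = V·A = 0.00824·0.007791 = 6.42e-05 m³/s.
Pumping power P = QΔP = 6.42e-05·12.24 = 7.859×10^-4 W = 7.86×10^-4 W.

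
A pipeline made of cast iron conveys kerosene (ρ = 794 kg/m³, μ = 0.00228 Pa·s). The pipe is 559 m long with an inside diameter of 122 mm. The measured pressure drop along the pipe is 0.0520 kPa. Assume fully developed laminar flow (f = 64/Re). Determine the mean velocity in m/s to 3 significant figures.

For laminar flow, f = 64/Re with Re = ρVD/μ, so Darcy-Weisbach reduces to ΔP = 32μLV/D². Solving for V: V = ΔP·D²/(32μL) = 52·(0.122)²/(32·0.00228·559) = 0.01898 m/s.
Check: Re = ρVD/μ = 794·0.01898·0.122/0.00228 = 806.3 < 2300, so the laminar assumption holds.

V ≈ 0.0190 m/s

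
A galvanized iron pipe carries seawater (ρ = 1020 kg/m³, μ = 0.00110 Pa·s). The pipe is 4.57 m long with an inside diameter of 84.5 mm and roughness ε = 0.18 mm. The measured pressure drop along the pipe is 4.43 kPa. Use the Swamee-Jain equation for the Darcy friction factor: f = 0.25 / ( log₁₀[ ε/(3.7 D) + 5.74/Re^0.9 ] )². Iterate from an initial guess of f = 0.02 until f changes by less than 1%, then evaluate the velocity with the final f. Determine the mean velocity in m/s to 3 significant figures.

V ≈ 2.54 m/s

Rearranging Darcy-Weisbach: V = √(2·ΔP·D/(f·L·ρ)). With ε/D = 0.00018/0.0845 = 0.00213, iterate starting from f = 0.02:
  f = 0.02 → V = √(2·4430·0.0845/(0.02·4.57·1020)) = 2.834 m/s; Re = ρVD/μ = 2.22e+05; f → 0.02476
  f = 0.02476 → V = 2.547 m/s; Re = 1.996e+05; f → 0.02485
Converged (Δf/f < 1%). With the final f = 0.02485: V = √(2·4430·0.0845/(0.02485·4.57·1020)) = 2.542 m/s.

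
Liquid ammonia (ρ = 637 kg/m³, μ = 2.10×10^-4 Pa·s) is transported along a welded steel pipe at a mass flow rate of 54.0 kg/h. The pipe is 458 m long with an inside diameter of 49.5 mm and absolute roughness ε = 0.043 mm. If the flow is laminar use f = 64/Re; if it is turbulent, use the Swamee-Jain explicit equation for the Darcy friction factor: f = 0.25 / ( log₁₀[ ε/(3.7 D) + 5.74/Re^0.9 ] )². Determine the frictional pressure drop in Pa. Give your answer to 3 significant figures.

ΔP ≈ 15.4 Pa

ṁ = 54.0 kg/h = 54.0/3600 = 0.015 kg/s.
A = πD²/4 = π(0.0495)²/4 = 0.001924 m²; mean velocity V = ṁ/(ρA) = 0.015/(637 · 0.001924) = 0.01224 m/s.
Reynolds number Re = ρVD/μ = 637 · 0.01224 · 0.0495 / 0.00021 = 1837.
Re < 2300 → laminar flow, so f = 64/Re = 64/1837 = 0.03483 (the turbulent correlation is not needed).
Darcy-Weisbach: ΔP = f(L/D)(ρV²/2) = 0.03483·(458/0.0495)·(637·0.01224²/2) = 0.03483·9253·0.04769 = 15.37 Pa.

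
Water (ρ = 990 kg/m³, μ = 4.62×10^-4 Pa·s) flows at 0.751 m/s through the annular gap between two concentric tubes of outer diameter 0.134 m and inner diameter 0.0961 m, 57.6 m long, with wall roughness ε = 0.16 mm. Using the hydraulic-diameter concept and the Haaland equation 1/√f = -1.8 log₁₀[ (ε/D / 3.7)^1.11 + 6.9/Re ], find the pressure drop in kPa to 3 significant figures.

Hydraulic diameter D_h = 4A/P = D_o - D_i = 0.134 - 0.0961 = 0.0379 m.
Re = ρVD_h/μ = 990·0.751·0.0379/0.000462 = 6.099e+04.
ε/D_h = 0.00016/0.0379 = 0.00422; Haaland gives 1/√f = -1.8 log₁₀[0.000541+0.000113] = 5.731, so f = 0.03044.
ΔP = f(L/D_h)(ρV²/2) = 0.03044·57.6/0.0379·279.2 = 1.292e+04 Pa.
ΔP = 12.9 kPa.

ΔP ≈ 12.9 kPa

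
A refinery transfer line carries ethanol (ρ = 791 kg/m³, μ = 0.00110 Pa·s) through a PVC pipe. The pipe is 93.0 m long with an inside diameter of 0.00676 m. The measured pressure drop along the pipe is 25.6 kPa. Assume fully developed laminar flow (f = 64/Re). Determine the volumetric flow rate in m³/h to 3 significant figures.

For laminar flow, f = 64/Re with Re = ρVD/μ, so Darcy-Weisbach reduces to ΔP = 32μLV/D². Solving for V: V = ΔP·D²/(32μL) = 2.56e+04·(0.00676)²/(32·0.0011·93) = 0.3574 m/s.
Check: Re = ρVD/μ = 791·0.3574·0.00676/0.0011 = 1737 < 2300, so the laminar assumption holds.
Q = V·A = 0.3574·(π/4·0.00676²) = 1.283e-05 m³/s = 0.0462 m³/h.

Q ≈ 0.0462 m³/h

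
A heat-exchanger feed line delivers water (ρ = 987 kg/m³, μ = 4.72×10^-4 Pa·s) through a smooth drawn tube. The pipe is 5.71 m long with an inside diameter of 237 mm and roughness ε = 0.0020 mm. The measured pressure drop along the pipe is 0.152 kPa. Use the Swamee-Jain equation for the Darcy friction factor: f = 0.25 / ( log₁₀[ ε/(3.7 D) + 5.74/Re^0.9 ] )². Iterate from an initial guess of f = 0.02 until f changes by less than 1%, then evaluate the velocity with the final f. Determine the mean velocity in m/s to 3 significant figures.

Rearranging Darcy-Weisbach: V = √(2·ΔP·D/(f·L·ρ)). With ε/D = 2e-06/0.237 = 8.44e-06, iterate starting from f = 0.02:
  f = 0.02 → V = √(2·152·0.237/(0.02·5.71·987)) = 0.7995 m/s; Re = ρVD/μ = 3.962e+05; f → 0.01377
  f = 0.01377 → V = 0.9635 m/s; Re = 4.775e+05; f → 0.01333
  f = 0.01333 → V = 0.9793 m/s; Re = 4.853e+05; f → 0.01329
Converged (Δf/f < 1%). With the final f = 0.01329: V = √(2·152·0.237/(0.01329·5.71·987)) = 0.9806 m/s.

V ≈ 0.981 m/s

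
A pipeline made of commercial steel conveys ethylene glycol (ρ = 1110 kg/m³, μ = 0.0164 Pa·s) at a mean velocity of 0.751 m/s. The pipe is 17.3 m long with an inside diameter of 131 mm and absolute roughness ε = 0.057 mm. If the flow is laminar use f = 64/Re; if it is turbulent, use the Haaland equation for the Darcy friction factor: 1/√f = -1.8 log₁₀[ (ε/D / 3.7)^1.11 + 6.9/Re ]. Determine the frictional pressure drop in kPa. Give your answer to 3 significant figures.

ΔP ≈ 1.45 kPa

Reynolds number Re = ρVD/μ = 1110 · 0.751 · 0.131 / 0.0164 = 6659.
Re > 4000 → turbulent. Relative roughness ε/D = 5.7e-05/0.131 = 0.000435. Haaland: 1/√f = -1.8 log₁₀[(0.000435/3.7)^1.11 + 6.9/6659] = -1.8 log₁₀[4.35e-05 + 0.00104] = 5.34, so f = 0.03507.
Darcy-Weisbach: ΔP = f(L/D)(ρV²/2) = 0.03507·(17.3/0.131)·(1110·0.751²/2) = 0.03507·132.1·313 = 1450 Pa.
ΔP = 1450 Pa = 1.45 kPa.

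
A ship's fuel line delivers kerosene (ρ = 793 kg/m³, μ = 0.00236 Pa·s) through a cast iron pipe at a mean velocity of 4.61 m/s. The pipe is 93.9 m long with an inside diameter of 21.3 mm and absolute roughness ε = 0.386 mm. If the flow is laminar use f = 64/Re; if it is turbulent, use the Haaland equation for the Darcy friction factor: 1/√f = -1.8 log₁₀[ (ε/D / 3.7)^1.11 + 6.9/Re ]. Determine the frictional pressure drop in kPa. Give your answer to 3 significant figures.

Reynolds number Re = ρVD/μ = 793 · 4.61 · 0.0213 / 0.00236 = 3.299e+04.
Re > 4000 → turbulent. Relative roughness ε/D = 0.000386/0.0213 = 0.0181. Haaland: 1/√f = -1.8 log₁₀[(0.0181/3.7)^1.11 + 6.9/3.299e+04] = -1.8 log₁₀[0.00273 + 0.000209] = 4.558, so f = 0.04814.
Darcy-Weisbach: ΔP = f(L/D)(ρV²/2) = 0.04814·(93.9/0.0213)·(793·4.61²/2) = 0.04814·4408·8426 = 1.788e+06 Pa.
ΔP = 1.788e+06 Pa = 1790 kPa.

ΔP ≈ 1790 kPa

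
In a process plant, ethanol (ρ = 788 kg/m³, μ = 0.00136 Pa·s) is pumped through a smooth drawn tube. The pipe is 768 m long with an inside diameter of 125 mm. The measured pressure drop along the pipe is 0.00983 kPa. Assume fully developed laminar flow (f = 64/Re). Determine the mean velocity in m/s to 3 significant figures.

V ≈ 0.00460 m/s

For laminar flow, f = 64/Re with Re = ρVD/μ, so Darcy-Weisbach reduces to ΔP = 32μLV/D². Solving for V: V = ΔP·D²/(32μL) = 9.83·(0.125)²/(32·0.00136·768) = 0.004595 m/s.
Check: Re = ρVD/μ = 788·0.004595·0.125/0.00136 = 332.8 < 2300, so the laminar assumption holds.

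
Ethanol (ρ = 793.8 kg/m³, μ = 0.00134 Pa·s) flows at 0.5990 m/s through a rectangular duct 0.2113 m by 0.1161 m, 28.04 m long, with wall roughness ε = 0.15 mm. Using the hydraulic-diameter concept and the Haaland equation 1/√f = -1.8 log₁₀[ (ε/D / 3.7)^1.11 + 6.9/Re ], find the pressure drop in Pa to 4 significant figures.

Hydraulic diameter D_h = 4A/P = 4·(0.2113·0.1161)/(2·(0.2113+0.1161)) = 0.09813/0.6548 = 0.1499 m.
Re = ρVD_h/μ = 793.8·0.599·0.1499/0.00134 = 5.318e+04.
ε/D_h = 0.00015/0.1499 = 0.001; Haaland gives 1/√f = -1.8 log₁₀[0.00011+0.00013] = 6.518, so f = 0.02354.
ΔP = f(L/D_h)(ρV²/2) = 0.02354·28.04/0.1499·142.4 = 627.2 Pa.

ΔP ≈ 627.2 Pa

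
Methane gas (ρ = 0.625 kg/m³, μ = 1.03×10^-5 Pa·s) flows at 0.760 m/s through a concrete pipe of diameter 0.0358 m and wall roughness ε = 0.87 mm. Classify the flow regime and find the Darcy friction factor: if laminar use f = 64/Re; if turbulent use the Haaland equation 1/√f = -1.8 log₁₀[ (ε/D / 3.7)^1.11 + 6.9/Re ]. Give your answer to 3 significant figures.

f ≈ 0.0388

Re = ρVD/μ = 0.625·0.76·0.0358/1.03e-05 = 1651.
Re < 2300 → laminar, so f = 64/Re = 0.03877 (roughness is irrelevant in laminar flow).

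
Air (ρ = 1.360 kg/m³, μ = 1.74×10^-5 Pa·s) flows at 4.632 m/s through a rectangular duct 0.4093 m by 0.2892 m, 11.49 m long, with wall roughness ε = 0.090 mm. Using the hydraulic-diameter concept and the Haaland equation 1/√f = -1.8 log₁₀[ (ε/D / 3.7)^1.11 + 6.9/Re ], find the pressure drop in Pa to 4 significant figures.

Hydraulic diameter D_h = 4A/P = 4·(0.4093·0.2892)/(2·(0.4093+0.2892)) = 0.4735/1.397 = 0.3389 m.
Re = ρVD_h/μ = 1.36·4.632·0.3389/1.74e-05 = 1.227e+05.
ε/D_h = 9e-05/0.3389 = 0.000266; Haaland gives 1/√f = -1.8 log₁₀[2.51e-05+5.62e-05] = 7.361, so f = 0.01845.
ΔP = f(L/D_h)(ρV²/2) = 0.01845·11.49/0.3389·14.59 = 9.128 Pa.

ΔP ≈ 9.128 Pa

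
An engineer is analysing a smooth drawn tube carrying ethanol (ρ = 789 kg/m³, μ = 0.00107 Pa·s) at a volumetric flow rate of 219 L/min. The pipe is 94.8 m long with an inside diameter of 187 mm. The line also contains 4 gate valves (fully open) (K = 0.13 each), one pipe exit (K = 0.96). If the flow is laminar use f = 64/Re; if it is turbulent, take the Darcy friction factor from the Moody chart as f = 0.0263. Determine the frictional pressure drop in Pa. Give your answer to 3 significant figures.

Q = 219 L/min = 219/60000 = 0.00365 m³/s.
Cross-sectional area A = πD²/4 = π(0.187)²/4 = 0.02746 m²; mean velocity V = Q/A = 0.00365/0.02746 = 0.1329 m/s.
Reynolds number Re = ρVD/μ = 789 · 0.1329 · 0.187 / 0.00107 = 1.833e+04.
Re > 4000 → turbulent; use the Moody-chart value f = 0.0263.
Total minor-loss coefficient ΣK = 4·0.13 + 1·0.96 = 1.48.
ΔP = [f·L/D + ΣK]·(ρV²/2) = [0.0263·94.8/0.187 + 1.48]·(789·0.1329²/2) = [13.33 + 1.48]·6.968 = 103.2 Pa.

ΔP ≈ 103 Pa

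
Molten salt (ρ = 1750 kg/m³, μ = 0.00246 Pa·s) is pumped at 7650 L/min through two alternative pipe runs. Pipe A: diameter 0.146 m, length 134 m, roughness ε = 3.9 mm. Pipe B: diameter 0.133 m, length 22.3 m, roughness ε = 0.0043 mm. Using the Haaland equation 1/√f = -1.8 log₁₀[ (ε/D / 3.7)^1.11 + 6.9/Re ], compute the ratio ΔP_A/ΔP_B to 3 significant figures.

Pipe A: V = Q/A = 0.1275/0.01674 = 7.616 m/s; Re = 7.91e+05; ε/D = 0.0267; Haaland → f = 0.05466; ΔP_A = f(L/D)(ρV²/2) = 2.546e+06 Pa.
Pipe B: V = Q/A = 0.1275/0.01389 = 9.177 m/s; Re = 8.683e+05; ε/D = 3.23e-05; Haaland → f = 0.01242; ΔP_B = f(L/D)(ρV²/2) = 1.535e+05 Pa.
ΔP_A/ΔP_B = 2.546e+06/1.535e+05 = 16.6.

ΔP_A/ΔP_B ≈ 16.6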